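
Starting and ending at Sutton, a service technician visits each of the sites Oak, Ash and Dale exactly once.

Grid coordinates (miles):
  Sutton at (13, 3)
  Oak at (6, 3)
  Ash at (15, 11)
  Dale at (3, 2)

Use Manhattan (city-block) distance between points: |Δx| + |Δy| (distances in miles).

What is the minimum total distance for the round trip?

Sutton-Oak-Ash-Dale-Sutton: 7+17+21+11 = 56
Sutton-Oak-Dale-Ash-Sutton: 7+4+21+10 = 42
Sutton-Ash-Oak-Dale-Sutton: 10+17+4+11 = 42
The minimum is 42.
One optimal route: Sutton → Oak → Dale → Ash → Sutton (or its reverse).

Shortest round trip = 42 miles.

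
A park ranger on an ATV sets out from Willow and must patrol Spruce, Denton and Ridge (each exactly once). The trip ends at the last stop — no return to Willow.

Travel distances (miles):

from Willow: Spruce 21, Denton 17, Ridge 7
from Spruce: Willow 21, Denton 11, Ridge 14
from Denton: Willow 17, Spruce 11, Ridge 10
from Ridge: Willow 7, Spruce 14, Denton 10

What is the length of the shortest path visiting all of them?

Shortest open route: 28 miles.

There are 3! = 6 possible orderings.
Willow→Spruce→Denton→Ridge: 21+11+10 = 42
Willow→Spruce→Ridge→Denton: 21+14+10 = 45
Willow→Denton→Spruce→Ridge: 17+11+14 = 42
Willow→Denton→Ridge→Spruce: 17+10+14 = 41
Willow→Ridge→Spruce→Denton: 7+14+11 = 32
Willow→Ridge→Denton→Spruce: 7+10+11 = 28
The minimum is 28.
One shortest path: Willow → Ridge → Denton → Spruce.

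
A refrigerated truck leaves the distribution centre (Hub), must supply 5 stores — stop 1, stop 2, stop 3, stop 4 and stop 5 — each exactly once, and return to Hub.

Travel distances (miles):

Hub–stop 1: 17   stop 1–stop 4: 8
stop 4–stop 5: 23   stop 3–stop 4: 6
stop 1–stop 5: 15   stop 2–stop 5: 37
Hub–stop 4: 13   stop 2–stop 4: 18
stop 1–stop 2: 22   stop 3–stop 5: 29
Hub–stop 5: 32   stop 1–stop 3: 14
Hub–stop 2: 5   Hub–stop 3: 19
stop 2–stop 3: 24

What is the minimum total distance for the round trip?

Shortest round trip = 90 miles.

There are 60 distinct closed tours to check (reversals are equivalent).
Hub → stop 1 → stop 2 → stop 3 → stop 4 → stop 5 → Hub: 17+22+24+6+23+32 = 124
Hub → stop 1 → stop 2 → stop 3 → stop 5 → stop 4 → Hub: 17+22+24+29+23+13 = 128
Hub → stop 1 → stop 2 → stop 4 → stop 3 → stop 5 → Hub: 17+22+18+6+29+32 = 124
Hub → stop 1 → stop 2 → stop 4 → stop 5 → stop 3 → Hub: 17+22+18+23+29+19 = 128
Hub → stop 1 → stop 2 → stop 5 → stop 3 → stop 4 → Hub: 17+22+37+29+6+13 = 124
Hub → stop 1 → stop 2 → stop 5 → stop 4 → stop 3 → Hub: 17+22+37+23+6+19 = 124
Hub → stop 1 → stop 3 → stop 2 → stop 4 → stop 5 → Hub: 17+14+24+18+23+32 = 128
Hub → stop 1 → stop 3 → stop 2 → stop 5 → stop 4 → Hub: 17+14+24+37+23+13 = 128
Hub → stop 1 → stop 3 → stop 4 → stop 2 → stop 5 → Hub: 17+14+6+18+37+32 = 124
Hub → stop 1 → stop 3 → stop 4 → stop 5 → stop 2 → Hub: 17+14+6+23+37+5 = 102
Hub → stop 1 → stop 3 → stop 5 → stop 2 → stop 4 → Hub: 17+14+29+37+18+13 = 128
Hub → stop 1 → stop 3 → stop 5 → stop 4 → stop 2 → Hub: 17+14+29+23+18+5 = 106
Hub → stop 1 → stop 4 → stop 2 → stop 3 → stop 5 → Hub: 17+8+18+24+29+32 = 128
Hub → stop 1 → stop 4 → stop 2 → stop 5 → stop 3 → Hub: 17+8+18+37+29+19 = 128
… (46 more)
Hub → stop 1 → stop 5 → stop 3 → stop 4 → stop 2 → Hub: 17+15+29+6+18+5 = 90  ← best
The minimum is 90.
One optimal route: Hub → stop 1 → stop 5 → stop 3 → stop 4 → stop 2 → Hub (or its reverse).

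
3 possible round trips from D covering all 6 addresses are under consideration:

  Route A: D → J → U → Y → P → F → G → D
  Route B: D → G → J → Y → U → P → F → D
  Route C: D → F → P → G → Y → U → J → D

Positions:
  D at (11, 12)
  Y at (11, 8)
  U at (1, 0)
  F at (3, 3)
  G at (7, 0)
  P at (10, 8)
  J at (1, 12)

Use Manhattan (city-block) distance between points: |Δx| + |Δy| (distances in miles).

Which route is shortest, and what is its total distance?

Route A: 10 + 12 + 18 + 1 + 12 + 7 + 16 = 76
Route B: 16 + 18 + 14 + 18 + 17 + 12 + 17 = 112
Route C: 17 + 12 + 11 + 12 + 18 + 12 + 10 = 92

Shortest is Route A, total 76 miles.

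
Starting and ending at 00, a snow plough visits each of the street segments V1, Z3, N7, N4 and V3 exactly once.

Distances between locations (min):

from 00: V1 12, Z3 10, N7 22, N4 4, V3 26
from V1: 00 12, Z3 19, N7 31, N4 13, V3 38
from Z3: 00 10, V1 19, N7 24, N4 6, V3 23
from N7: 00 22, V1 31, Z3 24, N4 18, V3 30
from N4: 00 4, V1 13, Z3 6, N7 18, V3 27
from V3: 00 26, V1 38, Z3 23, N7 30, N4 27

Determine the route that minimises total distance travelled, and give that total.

There are 60 distinct closed tours to check (reversals are equivalent).
00 → V1 → Z3 → N7 → N4 → V3 → 00: 12+19+24+18+27+26 = 126
00 → V1 → Z3 → N7 → V3 → N4 → 00: 12+19+24+30+27+4 = 116
00 → V1 → Z3 → N4 → N7 → V3 → 00: 12+19+6+18+30+26 = 111
00 → V1 → Z3 → N4 → V3 → N7 → 00: 12+19+6+27+30+22 = 116
00 → V1 → Z3 → V3 → N7 → N4 → 00: 12+19+23+30+18+4 = 106
00 → V1 → Z3 → V3 → N4 → N7 → 00: 12+19+23+27+18+22 = 121
00 → V1 → N7 → Z3 → N4 → V3 → 00: 12+31+24+6+27+26 = 126
00 → V1 → N7 → Z3 → V3 → N4 → 00: 12+31+24+23+27+4 = 121
00 → V1 → N7 → N4 → Z3 → V3 → 00: 12+31+18+6+23+26 = 116
00 → V1 → N7 → N4 → V3 → Z3 → 00: 12+31+18+27+23+10 = 121
00 → V1 → N7 → V3 → Z3 → N4 → 00: 12+31+30+23+6+4 = 106
00 → V1 → N7 → V3 → N4 → Z3 → 00: 12+31+30+27+6+10 = 116
00 → V1 → N4 → Z3 → N7 → V3 → 00: 12+13+6+24+30+26 = 111
00 → V1 → N4 → Z3 → V3 → N7 → 00: 12+13+6+23+30+22 = 106
… (46 more)
The minimum is 106.
One optimal route: 00 → V1 → Z3 → V3 → N7 → N4 → 00 (or its reverse).

Shortest round trip = 106 min.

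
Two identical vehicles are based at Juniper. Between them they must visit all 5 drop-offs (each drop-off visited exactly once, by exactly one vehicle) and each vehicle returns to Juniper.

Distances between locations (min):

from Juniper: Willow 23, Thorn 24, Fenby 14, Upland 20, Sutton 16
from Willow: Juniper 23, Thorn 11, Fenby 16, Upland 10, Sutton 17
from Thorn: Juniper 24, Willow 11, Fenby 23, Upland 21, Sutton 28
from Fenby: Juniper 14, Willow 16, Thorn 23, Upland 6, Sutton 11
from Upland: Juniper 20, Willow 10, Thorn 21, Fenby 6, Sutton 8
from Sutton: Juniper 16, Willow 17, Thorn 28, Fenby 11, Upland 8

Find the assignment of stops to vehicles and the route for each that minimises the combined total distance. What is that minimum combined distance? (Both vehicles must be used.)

There are 2^4 − 1 = 15 ways to divide the 5 stops into two non-empty groups. For each, the best each vehicle can do is its own shortest tour through its group:
  {Willow} + {Thorn, Fenby, Upland, Sutton}: 46 + 77 = 123
  {Thorn} + {Willow, Fenby, Upland, Sutton}: 48 + 63 = 111
  {Willow, Thorn} + {Fenby, Upland, Sutton}: 58 + 44 = 102
  {Fenby} + {Willow, Thorn, Upland, Sutton}: 28 + 69 = 97
  {Willow, Fenby} + {Thorn, Upland, Sutton}: 53 + 69 = 122
  {Thorn, Fenby} + {Willow, Upland, Sutton}: 61 + 57 = 118
  … (15 splits in total)
Best: vehicle 1 Juniper → Fenby → Juniper = 28; vehicle 2 Juniper → Thorn → Willow → Upland → Sutton → Juniper = 69; combined 97.

97 min — the smallest possible combined total.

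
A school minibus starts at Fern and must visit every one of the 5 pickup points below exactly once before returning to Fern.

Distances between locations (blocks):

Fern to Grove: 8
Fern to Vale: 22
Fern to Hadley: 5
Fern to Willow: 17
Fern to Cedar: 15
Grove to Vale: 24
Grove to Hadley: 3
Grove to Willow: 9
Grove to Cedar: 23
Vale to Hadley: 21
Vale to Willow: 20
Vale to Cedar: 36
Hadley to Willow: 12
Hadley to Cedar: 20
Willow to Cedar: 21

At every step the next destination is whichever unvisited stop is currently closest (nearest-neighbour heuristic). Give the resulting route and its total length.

From Fern: distances to unvisited — Hadley=5, Grove=8, Cedar=15, Willow=17, Vale=22. Nearest is Hadley (5).
From Hadley: distances to unvisited — Grove=3, Willow=12, Cedar=20, Vale=21. Nearest is Grove (3).
From Grove: distances to unvisited — Willow=9, Cedar=23, Vale=24. Nearest is Willow (9).
From Willow: distances to unvisited — Vale=20, Cedar=21. Nearest is Vale (20).
From Vale: distances to unvisited — Cedar=36. Nearest is Cedar (36).
Return Cedar→Fern: 15.
Total = 5 + 3 + 9 + 20 + 36 + 15 = 88.

88 blocks along Fern → Hadley → Grove → Willow → Vale → Cedar → Fern.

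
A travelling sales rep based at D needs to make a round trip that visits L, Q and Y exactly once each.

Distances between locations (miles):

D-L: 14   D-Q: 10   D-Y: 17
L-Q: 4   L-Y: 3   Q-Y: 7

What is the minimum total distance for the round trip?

With 3 stops there are 3!/2 = 3 distinct round trips (a route and its reverse cost the same).
D → L → Q → Y → D: 14+4+7+17 = 42
D → L → Y → Q → D: 14+3+7+10 = 34
D → Q → L → Y → D: 10+4+3+17 = 34
The minimum is 34.
One optimal route: D → L → Y → Q → D (or its reverse).

Shortest round trip = 34 miles.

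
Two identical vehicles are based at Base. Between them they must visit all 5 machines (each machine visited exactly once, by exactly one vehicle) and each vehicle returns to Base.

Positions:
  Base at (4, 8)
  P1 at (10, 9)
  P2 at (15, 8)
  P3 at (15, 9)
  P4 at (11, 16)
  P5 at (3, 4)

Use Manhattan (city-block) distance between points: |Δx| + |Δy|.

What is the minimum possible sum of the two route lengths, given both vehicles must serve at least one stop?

Minimum combined distance: 48.

There are 2^4 − 1 = 15 ways to divide the 5 stops into two non-empty groups. For each, the best each vehicle can do is its own shortest tour through its group:
  {P1} + {P2, P3, P4, P5}: 14 + 48 = 62
  {P2} + {P1, P3, P4, P5}: 22 + 48 = 70
  {P1, P2} + {P3, P4, P5}: 24 + 48 = 72
  {P3} + {P1, P2, P4, P5}: 24 + 48 = 72
  {P1, P3} + {P2, P4, P5}: 24 + 48 = 72
  {P2, P3} + {P1, P4, P5}: 24 + 40 = 64
  … (15 splits in total)
  {P1, P2, P3, P4} + {P5}: 38 + 10 = 48  ← best
Best: vehicle 1 Base → P1 → P4 → P3 → P2 → Base = 38; vehicle 2 Base → P5 → Base = 10; combined 48.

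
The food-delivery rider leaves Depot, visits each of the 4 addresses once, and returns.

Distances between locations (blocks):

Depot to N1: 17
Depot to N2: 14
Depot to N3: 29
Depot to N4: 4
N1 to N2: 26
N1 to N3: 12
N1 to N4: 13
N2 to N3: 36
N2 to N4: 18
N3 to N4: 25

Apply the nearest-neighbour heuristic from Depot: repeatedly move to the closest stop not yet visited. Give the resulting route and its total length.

Total distance 79 blocks via the nearest-neighbour route Depot → N4 → N1 → N3 → N2 → Depot.

From Depot: distances to unvisited — N4=4, N2=14, N1=17, N3=29. Nearest is N4 (4).
From N4: distances to unvisited — N1=13, N2=18, N3=25. Nearest is N1 (13).
From N1: distances to unvisited — N3=12, N2=26. Nearest is N3 (12).
From N3: distances to unvisited — N2=36. Nearest is N2 (36).
Return N2→Depot: 14.
Total = 4 + 13 + 12 + 36 + 14 = 79.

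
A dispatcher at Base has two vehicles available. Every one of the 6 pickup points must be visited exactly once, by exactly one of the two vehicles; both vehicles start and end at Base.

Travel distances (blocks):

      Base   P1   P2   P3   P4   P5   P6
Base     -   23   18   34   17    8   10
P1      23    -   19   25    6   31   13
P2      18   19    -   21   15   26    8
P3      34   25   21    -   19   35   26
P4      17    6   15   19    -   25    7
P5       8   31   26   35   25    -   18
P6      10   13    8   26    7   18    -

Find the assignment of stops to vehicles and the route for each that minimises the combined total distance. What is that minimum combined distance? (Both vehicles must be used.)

Minimum combined distance: 103 blocks.

Try each way of splitting the stops between the two vehicles (each non-empty) and, for each split, find the best tour for each vehicle:
  {P1} + {P2, P3, P4, P5, P6}: 46 + 91 = 137
  {P2} + {P1, P3, P4, P5, P6}: 36 + 91 = 127
  {P1, P2} + {P3, P4, P5, P6}: 60 + 79 = 139
  {P3} + {P1, P2, P4, P5, P6}: 68 + 76 = 144
  {P1, P3} + {P2, P4, P5, P6}: 82 + 66 = 148
  {P2, P3} + {P1, P4, P5, P6}: 73 + 62 = 135
  … (31 splits in total)
  {P5} + {P1, P2, P3, P4, P6}: 16 + 87 = 103  ← best
Best: vehicle 1 Base → P5 → Base = 16; vehicle 2 Base → P1 → P4 → P3 → P2 → P6 → Base = 87; combined 103.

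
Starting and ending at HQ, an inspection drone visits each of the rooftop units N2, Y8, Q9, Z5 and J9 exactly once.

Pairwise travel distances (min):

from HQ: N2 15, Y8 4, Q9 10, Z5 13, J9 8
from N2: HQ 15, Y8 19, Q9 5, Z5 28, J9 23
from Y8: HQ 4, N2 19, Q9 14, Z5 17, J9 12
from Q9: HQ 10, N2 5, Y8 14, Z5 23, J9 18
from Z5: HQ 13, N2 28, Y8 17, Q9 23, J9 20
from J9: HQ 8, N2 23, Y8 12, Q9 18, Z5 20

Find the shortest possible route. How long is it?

Minimum total distance: 79 min.

There are 60 distinct closed tours to check (reversals are equivalent).
HQ - N2 - Y8 - Q9 - Z5 - J9 - HQ: 15+19+14+23+20+8 = 99
HQ - N2 - Y8 - Q9 - J9 - Z5 - HQ: 15+19+14+18+20+13 = 99
HQ - N2 - Y8 - Z5 - Q9 - J9 - HQ: 15+19+17+23+18+8 = 100
HQ - N2 - Y8 - Z5 - J9 - Q9 - HQ: 15+19+17+20+18+10 = 99
HQ - N2 - Y8 - J9 - Q9 - Z5 - HQ: 15+19+12+18+23+13 = 100
HQ - N2 - Y8 - J9 - Z5 - Q9 - HQ: 15+19+12+20+23+10 = 99
HQ - N2 - Q9 - Y8 - Z5 - J9 - HQ: 15+5+14+17+20+8 = 79
HQ - N2 - Q9 - Y8 - J9 - Z5 - HQ: 15+5+14+12+20+13 = 79
HQ - N2 - Q9 - Z5 - Y8 - J9 - HQ: 15+5+23+17+12+8 = 80
HQ - N2 - Q9 - Z5 - J9 - Y8 - HQ: 15+5+23+20+12+4 = 79
HQ - N2 - Q9 - J9 - Y8 - Z5 - HQ: 15+5+18+12+17+13 = 80
HQ - N2 - Q9 - J9 - Z5 - Y8 - HQ: 15+5+18+20+17+4 = 79
HQ - N2 - Z5 - Y8 - Q9 - J9 - HQ: 15+28+17+14+18+8 = 100
HQ - N2 - Z5 - Y8 - J9 - Q9 - HQ: 15+28+17+12+18+10 = 100
… (46 more)
The minimum is 79.
One optimal route: HQ → N2 → Q9 → Y8 → Z5 → J9 → HQ (or its reverse).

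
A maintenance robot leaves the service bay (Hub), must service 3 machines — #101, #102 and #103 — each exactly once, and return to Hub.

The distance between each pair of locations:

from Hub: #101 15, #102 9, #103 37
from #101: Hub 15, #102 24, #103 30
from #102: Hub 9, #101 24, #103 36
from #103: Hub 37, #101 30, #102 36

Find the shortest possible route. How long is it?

Hub→#101→#102→#103→Hub: 15+24+36+37 = 112
Hub→#101→#103→#102→Hub: 15+30+36+9 = 90
Hub→#102→#101→#103→Hub: 9+24+30+37 = 100
The minimum is 90.
One optimal route: Hub → #101 → #103 → #102 → Hub (or its reverse).

Minimum total distance: 90.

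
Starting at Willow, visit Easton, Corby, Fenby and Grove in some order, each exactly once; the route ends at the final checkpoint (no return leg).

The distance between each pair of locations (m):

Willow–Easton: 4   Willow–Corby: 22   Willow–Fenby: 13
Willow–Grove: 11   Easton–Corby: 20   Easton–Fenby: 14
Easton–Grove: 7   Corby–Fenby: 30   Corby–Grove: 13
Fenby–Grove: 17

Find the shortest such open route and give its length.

Minimum one-way distance = 47 m.

There are 4! = 24 possible orderings.
Willow→Easton→Corby→Fenby→Grove: 4+20+30+17 = 71
Willow→Easton→Corby→Grove→Fenby: 4+20+13+17 = 54
Willow→Easton→Fenby→Corby→Grove: 4+14+30+13 = 61
Willow→Easton→Fenby→Grove→Corby: 4+14+17+13 = 48
Willow→Easton→Grove→Corby→Fenby: 4+7+13+30 = 54
Willow→Easton→Grove→Fenby→Corby: 4+7+17+30 = 58
Willow→Corby→Easton→Fenby→Grove: 22+20+14+17 = 73
Willow→Corby→Easton→Grove→Fenby: 22+20+7+17 = 66
Willow→Corby→Fenby→Easton→Grove: 22+30+14+7 = 73
Willow→Corby→Fenby→Grove→Easton: 22+30+17+7 = 76
Willow→Corby→Grove→Easton→Fenby: 22+13+7+14 = 56
Willow→Corby→Grove→Fenby→Easton: 22+13+17+14 = 66
Willow→Fenby→Easton→Corby→Grove: 13+14+20+13 = 60
Willow→Fenby→Easton→Grove→Corby: 13+14+7+13 = 47
… (10 more)
The minimum is 47.
One shortest path: Willow → Fenby → Easton → Grove → Corby.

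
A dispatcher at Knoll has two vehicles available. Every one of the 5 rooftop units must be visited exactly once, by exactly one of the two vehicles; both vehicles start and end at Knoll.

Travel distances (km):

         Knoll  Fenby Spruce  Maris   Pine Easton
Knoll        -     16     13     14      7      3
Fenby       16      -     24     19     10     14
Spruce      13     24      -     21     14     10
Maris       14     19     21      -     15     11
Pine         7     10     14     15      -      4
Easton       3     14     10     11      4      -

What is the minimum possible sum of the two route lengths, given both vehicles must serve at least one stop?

Minimum combined distance: 76 km.

There are 2^4 − 1 = 15 ways to divide the 5 stops into two non-empty groups. For each, the best each vehicle can do is its own shortest tour through its group:
  {Fenby} + {Spruce, Maris, Pine, Easton}: 32 + 56 = 88
  {Spruce} + {Fenby, Maris, Pine, Easton}: 26 + 50 = 76
  {Fenby, Spruce} + {Maris, Pine, Easton}: 53 + 36 = 89
  {Maris} + {Fenby, Spruce, Pine, Easton}: 28 + 53 = 81
  {Fenby, Maris} + {Spruce, Pine, Easton}: 49 + 34 = 83
  {Spruce, Maris} + {Fenby, Pine, Easton}: 48 + 33 = 81
  … (15 splits in total)
Best: vehicle 1 Knoll → Spruce → Knoll = 26; vehicle 2 Knoll → Maris → Fenby → Pine → Easton → Knoll = 50; combined 76.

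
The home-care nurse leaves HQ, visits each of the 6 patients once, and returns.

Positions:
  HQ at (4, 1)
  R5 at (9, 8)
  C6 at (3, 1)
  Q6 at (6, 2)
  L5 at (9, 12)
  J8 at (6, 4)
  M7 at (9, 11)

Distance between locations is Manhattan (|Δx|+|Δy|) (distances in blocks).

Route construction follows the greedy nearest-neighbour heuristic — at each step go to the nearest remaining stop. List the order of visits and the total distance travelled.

Nearest-neighbour total = 34 blocks; route HQ → C6 → Q6 → J8 → R5 → M7 → L5 → HQ.

From HQ: distances to unvisited — C6=1, Q6=3, J8=5, R5=12, M7=15, L5=16. Nearest is C6 (1).
From C6: distances to unvisited — Q6=4, J8=6, R5=13, M7=16, L5=17. Nearest is Q6 (4).
From Q6: distances to unvisited — J8=2, R5=9, M7=12, L5=13. Nearest is J8 (2).
From J8: distances to unvisited — R5=7, M7=10, L5=11. Nearest is R5 (7).
From R5: distances to unvisited — M7=3, L5=4. Nearest is M7 (3).
From M7: distances to unvisited — L5=1. Nearest is L5 (1).
Return L5→HQ: 16.
Total = 1 + 4 + 2 + 7 + 3 + 1 + 16 = 34.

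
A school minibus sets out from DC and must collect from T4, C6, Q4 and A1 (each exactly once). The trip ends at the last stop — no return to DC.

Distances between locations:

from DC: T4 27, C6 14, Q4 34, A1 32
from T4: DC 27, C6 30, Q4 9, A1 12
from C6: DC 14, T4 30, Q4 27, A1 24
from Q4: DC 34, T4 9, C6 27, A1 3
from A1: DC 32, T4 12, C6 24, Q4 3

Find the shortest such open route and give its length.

Minimum one-way distance = 50.

There are 4! = 24 possible orderings.
DC - T4 - C6 - Q4 - A1: 27+30+27+3 = 87
DC - T4 - C6 - A1 - Q4: 27+30+24+3 = 84
DC - T4 - Q4 - C6 - A1: 27+9+27+24 = 87
DC - T4 - Q4 - A1 - C6: 27+9+3+24 = 63
DC - T4 - A1 - C6 - Q4: 27+12+24+27 = 90
DC - T4 - A1 - Q4 - C6: 27+12+3+27 = 69
DC - C6 - T4 - Q4 - A1: 14+30+9+3 = 56
DC - C6 - T4 - A1 - Q4: 14+30+12+3 = 59
DC - C6 - Q4 - T4 - A1: 14+27+9+12 = 62
DC - C6 - Q4 - A1 - T4: 14+27+3+12 = 56
DC - C6 - A1 - T4 - Q4: 14+24+12+9 = 59
DC - C6 - A1 - Q4 - T4: 14+24+3+9 = 50
DC - Q4 - T4 - C6 - A1: 34+9+30+24 = 97
DC - Q4 - T4 - A1 - C6: 34+9+12+24 = 79
… (10 more)
The minimum is 50.
One shortest path: DC → C6 → A1 → Q4 → T4.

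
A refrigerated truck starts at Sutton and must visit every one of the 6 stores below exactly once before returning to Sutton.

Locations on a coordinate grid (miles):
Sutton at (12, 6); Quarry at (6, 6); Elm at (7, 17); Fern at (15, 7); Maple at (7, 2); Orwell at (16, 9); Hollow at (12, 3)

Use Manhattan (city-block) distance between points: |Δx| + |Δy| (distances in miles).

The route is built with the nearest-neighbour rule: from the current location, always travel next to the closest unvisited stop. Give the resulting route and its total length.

Sutton → [Hollow:3 / Fern:4 / Quarry:6 / Orwell:7 / Maple:9 / Elm:16] → Hollow (3)
Hollow → [Maple:6 / Fern:7 / Quarry:9 / Orwell:10 / Elm:19] → Maple (6)
Maple → [Quarry:5 / Fern:13 / Elm:15 / Orwell:16] → Quarry (5)
Quarry → [Fern:10 / Elm:12 / Orwell:13] → Fern (10)
Fern → [Orwell:3 / Elm:18] → Orwell (3)
Orwell → [Elm:17] → Elm (17)
Return Elm→Sutton: 16.
Total = 3 + 6 + 5 + 10 + 3 + 17 + 16 = 60.

Nearest-neighbour total = 60 miles; route Sutton → Hollow → Maple → Quarry → Fern → Orwell → Elm → Sutton.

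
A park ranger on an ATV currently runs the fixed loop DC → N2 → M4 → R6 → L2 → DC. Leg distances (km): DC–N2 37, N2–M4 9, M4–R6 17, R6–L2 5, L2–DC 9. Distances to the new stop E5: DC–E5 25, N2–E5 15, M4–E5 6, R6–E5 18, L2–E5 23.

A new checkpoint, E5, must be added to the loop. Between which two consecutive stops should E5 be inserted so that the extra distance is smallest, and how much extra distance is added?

Insertion cost between consecutive stops i–j is d(i,E5) + d(E5,j) − d(i,j):
  between DC and N2: 25 + 15 − 37 = 3
  between N2 and M4: 15 + 6 − 9 = 12
  between M4 and R6: 6 + 18 − 17 = 7
  between R6 and L2: 18 + 23 − 5 = 36
  between L2 and DC: 23 + 25 − 9 = 39
Cheapest insertion is between DC and N2, adding 3.
New total = 77 + 3 = 80.

+3 km — insert E5 between DC and N2.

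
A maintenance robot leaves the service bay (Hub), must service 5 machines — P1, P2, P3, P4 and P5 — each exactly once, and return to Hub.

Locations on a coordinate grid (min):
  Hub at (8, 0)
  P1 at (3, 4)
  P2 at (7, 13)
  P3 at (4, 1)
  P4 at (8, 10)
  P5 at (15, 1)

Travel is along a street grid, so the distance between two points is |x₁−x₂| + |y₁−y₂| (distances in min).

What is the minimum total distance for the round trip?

Minimum total distance: 50 min.

With 5 stops there are 5!/2 = 60 distinct round trips (a route and its reverse cost the same).
Hub → P1 → P2 → P3 → P4 → P5 → Hub: 9+13+15+13+16+8 = 74
Hub → P1 → P2 → P3 → P5 → P4 → Hub: 9+13+15+11+16+10 = 74
Hub → P1 → P2 → P4 → P3 → P5 → Hub: 9+13+4+13+11+8 = 58
Hub → P1 → P2 → P4 → P5 → P3 → Hub: 9+13+4+16+11+5 = 58
Hub → P1 → P2 → P5 → P3 → P4 → Hub: 9+13+20+11+13+10 = 76
Hub → P1 → P2 → P5 → P4 → P3 → Hub: 9+13+20+16+13+5 = 76
Hub → P1 → P3 → P2 → P4 → P5 → Hub: 9+4+15+4+16+8 = 56
Hub → P1 → P3 → P2 → P5 → P4 → Hub: 9+4+15+20+16+10 = 74
Hub → P1 → P3 → P4 → P2 → P5 → Hub: 9+4+13+4+20+8 = 58
Hub → P1 → P3 → P4 → P5 → P2 → Hub: 9+4+13+16+20+14 = 76
Hub → P1 → P3 → P5 → P2 → P4 → Hub: 9+4+11+20+4+10 = 58
Hub → P1 → P3 → P5 → P4 → P2 → Hub: 9+4+11+16+4+14 = 58
Hub → P1 → P4 → P2 → P3 → P5 → Hub: 9+11+4+15+11+8 = 58
Hub → P1 → P4 → P2 → P5 → P3 → Hub: 9+11+4+20+11+5 = 60
… (46 more)
Hub → P3 → P1 → P2 → P4 → P5 → Hub: 5+4+13+4+16+8 = 50  ← best
The minimum is 50.
One optimal route: Hub → P3 → P1 → P2 → P4 → P5 → Hub (or its reverse).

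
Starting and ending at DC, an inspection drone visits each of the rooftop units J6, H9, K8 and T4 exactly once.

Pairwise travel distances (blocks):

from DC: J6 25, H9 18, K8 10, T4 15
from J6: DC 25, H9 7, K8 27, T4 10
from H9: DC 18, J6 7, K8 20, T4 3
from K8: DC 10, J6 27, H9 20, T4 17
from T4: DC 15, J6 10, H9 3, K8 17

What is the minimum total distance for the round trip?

Shortest round trip = 62 blocks.

DC - J6 - H9 - K8 - T4 - DC: 25+7+20+17+15 = 84
DC - J6 - H9 - T4 - K8 - DC: 25+7+3+17+10 = 62
DC - J6 - K8 - H9 - T4 - DC: 25+27+20+3+15 = 90
DC - J6 - K8 - T4 - H9 - DC: 25+27+17+3+18 = 90
DC - J6 - T4 - H9 - K8 - DC: 25+10+3+20+10 = 68
DC - J6 - T4 - K8 - H9 - DC: 25+10+17+20+18 = 90
DC - H9 - J6 - K8 - T4 - DC: 18+7+27+17+15 = 84
DC - H9 - J6 - T4 - K8 - DC: 18+7+10+17+10 = 62
DC - H9 - K8 - J6 - T4 - DC: 18+20+27+10+15 = 90
DC - H9 - T4 - J6 - K8 - DC: 18+3+10+27+10 = 68
DC - K8 - J6 - H9 - T4 - DC: 10+27+7+3+15 = 62
DC - K8 - H9 - J6 - T4 - DC: 10+20+7+10+15 = 62
The minimum is 62.
One optimal route: DC → J6 → H9 → T4 → K8 → DC (or its reverse).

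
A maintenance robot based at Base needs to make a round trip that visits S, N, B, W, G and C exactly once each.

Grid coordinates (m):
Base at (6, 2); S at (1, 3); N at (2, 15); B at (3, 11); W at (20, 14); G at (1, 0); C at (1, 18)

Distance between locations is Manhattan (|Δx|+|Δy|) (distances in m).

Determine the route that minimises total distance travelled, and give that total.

Base→S→N→B→W→G→C→Base: 6+13+5+20+33+18+21 = 116
Base→S→N→B→W→C→G→Base: 6+13+5+20+23+18+7 = 92
Base→S→N→B→G→W→C→Base: 6+13+5+13+33+23+21 = 114
Base→S→N→B→G→C→W→Base: 6+13+5+13+18+23+26 = 104
Base→S→N→B→C→W→G→Base: 6+13+5+9+23+33+7 = 96
Base→S→N→B→C→G→W→Base: 6+13+5+9+18+33+26 = 110
Base→S→N→W→B→G→C→Base: 6+13+19+20+13+18+21 = 110
Base→S→N→W→B→C→G→Base: 6+13+19+20+9+18+7 = 92
… (352 more)
Base→W→N→C→B→S→G→Base: 26+19+4+9+10+3+7 = 78  ← best
The minimum is 78.
One optimal route: Base → W → N → C → B → S → G → Base (or its reverse).

78 m — the shortest possible round trip.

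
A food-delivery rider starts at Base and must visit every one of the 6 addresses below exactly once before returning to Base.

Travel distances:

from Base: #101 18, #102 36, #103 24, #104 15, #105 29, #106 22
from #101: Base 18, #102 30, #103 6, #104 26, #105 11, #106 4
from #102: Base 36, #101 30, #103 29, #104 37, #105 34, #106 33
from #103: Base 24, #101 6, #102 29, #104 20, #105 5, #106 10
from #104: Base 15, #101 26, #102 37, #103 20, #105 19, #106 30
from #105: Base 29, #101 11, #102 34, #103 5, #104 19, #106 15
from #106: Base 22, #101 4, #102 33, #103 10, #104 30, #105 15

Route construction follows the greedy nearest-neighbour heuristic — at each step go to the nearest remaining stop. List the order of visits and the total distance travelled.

118 along Base → #104 → #105 → #103 → #101 → #106 → #102 → Base.

At Base the remaining stops are #104 15, #101 18, #106 22, #103 24, #105 29, #102 36; go to #104.
At #104 the remaining stops are #105 19, #103 20, #101 26, #106 30, #102 37; go to #105.
At #105 the remaining stops are #103 5, #101 11, #106 15, #102 34; go to #103.
At #103 the remaining stops are #101 6, #106 10, #102 29; go to #101.
At #101 the remaining stops are #106 4, #102 30; go to #106.
At #106 the remaining stops are #102 33; go to #102.
Return #102→Base: 36.
Total = 15 + 19 + 5 + 6 + 4 + 33 + 36 = 118.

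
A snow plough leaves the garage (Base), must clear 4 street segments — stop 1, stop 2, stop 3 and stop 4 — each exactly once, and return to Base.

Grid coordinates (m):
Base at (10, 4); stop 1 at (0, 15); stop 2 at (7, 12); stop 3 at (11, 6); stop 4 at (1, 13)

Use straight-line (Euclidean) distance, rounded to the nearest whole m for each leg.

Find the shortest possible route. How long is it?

There are 12 distinct closed tours to check (reversals are equivalent).
Base-stop 1-stop 2-stop 3-stop 4-Base: 15+8+7+12+13 = 55
Base-stop 1-stop 2-stop 4-stop 3-Base: 15+8+6+12+2 = 43
Base-stop 1-stop 3-stop 2-stop 4-Base: 15+14+7+6+13 = 55
Base-stop 1-stop 3-stop 4-stop 2-Base: 15+14+12+6+9 = 56
Base-stop 1-stop 4-stop 2-stop 3-Base: 15+2+6+7+2 = 32
Base-stop 1-stop 4-stop 3-stop 2-Base: 15+2+12+7+9 = 45
Base-stop 2-stop 1-stop 3-stop 4-Base: 9+8+14+12+13 = 56
Base-stop 2-stop 1-stop 4-stop 3-Base: 9+8+2+12+2 = 33
Base-stop 2-stop 3-stop 1-stop 4-Base: 9+7+14+2+13 = 45
Base-stop 2-stop 4-stop 1-stop 3-Base: 9+6+2+14+2 = 33
Base-stop 3-stop 1-stop 2-stop 4-Base: 2+14+8+6+13 = 43
Base-stop 3-stop 2-stop 1-stop 4-Base: 2+7+8+2+13 = 32
The minimum is 32.
One optimal route: Base → stop 1 → stop 4 → stop 2 → stop 3 → Base (or its reverse).

Shortest round trip = 32 m.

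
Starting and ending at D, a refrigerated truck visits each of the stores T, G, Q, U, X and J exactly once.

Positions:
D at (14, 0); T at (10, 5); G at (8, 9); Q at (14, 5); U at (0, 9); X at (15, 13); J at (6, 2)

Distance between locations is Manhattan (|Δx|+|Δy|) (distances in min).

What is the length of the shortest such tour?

Shortest round trip = 62 min.

With 6 stops there are 6!/2 = 360 distinct round trips (a route and its reverse cost the same).
D-T-G-Q-U-X-J-D: 9+6+10+18+19+20+10 = 92
D-T-G-Q-U-J-X-D: 9+6+10+18+13+20+14 = 90
D-T-G-Q-X-U-J-D: 9+6+10+9+19+13+10 = 76
D-T-G-Q-X-J-U-D: 9+6+10+9+20+13+23 = 90
D-T-G-Q-J-U-X-D: 9+6+10+11+13+19+14 = 82
D-T-G-Q-J-X-U-D: 9+6+10+11+20+19+23 = 98
D-T-G-U-Q-X-J-D: 9+6+8+18+9+20+10 = 80
D-T-G-U-Q-J-X-D: 9+6+8+18+11+20+14 = 86
… (352 more)
D-T-J-U-G-X-Q-D: 9+7+13+8+11+9+5 = 62  ← best
The minimum is 62.
One optimal route: D → T → J → U → G → X → Q → D (or its reverse).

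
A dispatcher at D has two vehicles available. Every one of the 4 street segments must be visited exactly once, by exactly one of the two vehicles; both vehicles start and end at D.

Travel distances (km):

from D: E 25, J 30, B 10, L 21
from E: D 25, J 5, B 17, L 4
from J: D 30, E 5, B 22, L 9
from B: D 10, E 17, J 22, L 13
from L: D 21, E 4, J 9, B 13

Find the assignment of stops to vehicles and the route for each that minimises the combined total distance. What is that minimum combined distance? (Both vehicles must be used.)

There are 2^3 − 1 = 7 ways to divide the 4 stops into two non-empty groups. For each, the best each vehicle can do is its own shortest tour through its group:
  {E} + {J, B, L}: 50 + 62 = 112
  {J} + {E, B, L}: 60 + 52 = 112
  {E, J} + {B, L}: 60 + 44 = 104
  {B} + {E, J, L}: 20 + 60 = 80
  {E, B} + {J, L}: 52 + 60 = 112
  {J, B} + {E, L}: 62 + 50 = 112
  … (7 splits in total)
Best: vehicle 1 D → B → D = 20; vehicle 2 D → E → J → L → D = 60; combined 80.

80 km — the smallest possible combined total.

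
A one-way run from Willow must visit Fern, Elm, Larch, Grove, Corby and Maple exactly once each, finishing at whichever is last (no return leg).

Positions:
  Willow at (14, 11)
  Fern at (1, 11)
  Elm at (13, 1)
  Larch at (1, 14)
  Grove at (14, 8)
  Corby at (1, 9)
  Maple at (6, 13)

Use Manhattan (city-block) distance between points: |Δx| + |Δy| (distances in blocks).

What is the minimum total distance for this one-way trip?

Shortest open route: 41 blocks.

There are 6! = 720 possible orderings.
Willow→Fern→Elm→Larch→Grove→Corby→Maple: 13+22+25+19+14+9 = 102
Willow→Fern→Elm→Larch→Grove→Maple→Corby: 13+22+25+19+13+9 = 101
Willow→Fern→Elm→Larch→Corby→Grove→Maple: 13+22+25+5+14+13 = 92
Willow→Fern→Elm→Larch→Corby→Maple→Grove: 13+22+25+5+9+13 = 87
Willow→Fern→Elm→Larch→Maple→Grove→Corby: 13+22+25+6+13+14 = 93
Willow→Fern→Elm→Larch→Maple→Corby→Grove: 13+22+25+6+9+14 = 89
Willow→Fern→Elm→Grove→Larch→Corby→Maple: 13+22+8+19+5+9 = 76
Willow→Fern→Elm→Grove→Larch→Maple→Corby: 13+22+8+19+6+9 = 77
… (712 more)
Willow→Grove→Elm→Maple→Larch→Fern→Corby: 3+8+19+6+3+2 = 41  ← best
The minimum is 41.
One shortest path: Willow → Grove → Elm → Maple → Larch → Fern → Corby.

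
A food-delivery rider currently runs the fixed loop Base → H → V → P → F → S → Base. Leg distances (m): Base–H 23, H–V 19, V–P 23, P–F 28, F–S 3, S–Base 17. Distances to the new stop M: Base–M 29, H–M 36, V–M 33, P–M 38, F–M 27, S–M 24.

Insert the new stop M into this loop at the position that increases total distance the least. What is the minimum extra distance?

Insertion cost between consecutive stops i–j is d(i,M) + d(M,j) − d(i,j):
  between Base and H: 29 + 36 − 23 = 42
  between H and V: 36 + 33 − 19 = 50
  between V and P: 33 + 38 − 23 = 48
  between P and F: 38 + 27 − 28 = 37
  between F and S: 27 + 24 − 3 = 48
  between S and Base: 24 + 29 − 17 = 36
Cheapest insertion is between S and Base, adding 36.
New total = 113 + 36 = 149.

+36 m — insert M between S and Base.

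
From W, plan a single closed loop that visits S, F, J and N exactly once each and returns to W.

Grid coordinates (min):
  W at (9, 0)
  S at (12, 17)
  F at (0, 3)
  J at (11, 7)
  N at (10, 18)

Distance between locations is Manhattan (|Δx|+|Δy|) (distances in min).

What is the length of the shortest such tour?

Minimum total distance: 60 min.

W-S-F-J-N-W: 20+26+15+12+19 = 92
W-S-F-N-J-W: 20+26+25+12+9 = 92
W-S-J-F-N-W: 20+11+15+25+19 = 90
W-S-J-N-F-W: 20+11+12+25+12 = 80
W-S-N-F-J-W: 20+3+25+15+9 = 72
W-S-N-J-F-W: 20+3+12+15+12 = 62
W-F-S-J-N-W: 12+26+11+12+19 = 80
W-F-S-N-J-W: 12+26+3+12+9 = 62
W-F-J-S-N-W: 12+15+11+3+19 = 60
W-F-N-S-J-W: 12+25+3+11+9 = 60
W-J-S-F-N-W: 9+11+26+25+19 = 90
W-J-F-S-N-W: 9+15+26+3+19 = 72
The minimum is 60.
One optimal route: W → F → J → S → N → W (or its reverse).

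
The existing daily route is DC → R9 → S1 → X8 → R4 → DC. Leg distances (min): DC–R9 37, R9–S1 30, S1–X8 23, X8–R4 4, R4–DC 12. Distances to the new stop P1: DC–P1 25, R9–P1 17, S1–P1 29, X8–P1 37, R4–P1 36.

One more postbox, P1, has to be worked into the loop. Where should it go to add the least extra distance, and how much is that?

Insertion cost between consecutive stops i–j is d(i,P1) + d(P1,j) − d(i,j):
  between DC and R9: 25 + 17 − 37 = 5
  between R9 and S1: 17 + 29 − 30 = 16
  between S1 and X8: 29 + 37 − 23 = 43
  between X8 and R4: 37 + 36 − 4 = 69
  between R4 and DC: 36 + 25 − 12 = 49
Cheapest insertion is between DC and R9, adding 5.
New total = 106 + 5 = 111.

Minimum extra distance: 5 min, inserting P1 between DC and R9.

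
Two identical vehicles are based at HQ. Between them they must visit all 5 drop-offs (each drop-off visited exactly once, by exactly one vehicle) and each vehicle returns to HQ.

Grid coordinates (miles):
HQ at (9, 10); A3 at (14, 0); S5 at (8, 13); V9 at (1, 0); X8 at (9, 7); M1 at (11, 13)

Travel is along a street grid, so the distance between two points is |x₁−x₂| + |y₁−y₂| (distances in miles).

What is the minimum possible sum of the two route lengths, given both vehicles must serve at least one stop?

Minimum combined distance: 58 miles.

Check every non-empty split of the stops between the two vehicles; for each half take its own optimal tour:
  {A3} + {S5, V9, X8, M1}: 30 + 46 = 76
  {S5} + {A3, V9, X8, M1}: 8 + 52 = 60
  {A3, S5} + {V9, X8, M1}: 38 + 46 = 84
  {V9} + {A3, S5, X8, M1}: 36 + 38 = 74
  {A3, V9} + {S5, X8, M1}: 46 + 18 = 64
  {S5, V9} + {A3, X8, M1}: 42 + 36 = 78
  … (15 splits in total)
  {A3, V9, X8} + {S5, M1}: 46 + 12 = 58  ← best
Best: vehicle 1 HQ → A3 → V9 → X8 → HQ = 46; vehicle 2 HQ → S5 → M1 → HQ = 12; combined 58.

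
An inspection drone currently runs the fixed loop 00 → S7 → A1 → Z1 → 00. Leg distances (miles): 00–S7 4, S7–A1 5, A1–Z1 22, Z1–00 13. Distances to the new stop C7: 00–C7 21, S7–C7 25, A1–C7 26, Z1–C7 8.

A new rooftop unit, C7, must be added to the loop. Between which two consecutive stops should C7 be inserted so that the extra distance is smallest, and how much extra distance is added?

Insertion cost between consecutive stops i–j is d(i,C7) + d(C7,j) − d(i,j):
  between 00 and S7: 21 + 25 − 4 = 42
  between S7 and A1: 25 + 26 − 5 = 46
  between A1 and Z1: 26 + 8 − 22 = 12
  between Z1 and 00: 8 + 21 − 13 = 16
Cheapest insertion is between A1 and Z1, adding 12.
New total = 44 + 12 = 56.

Minimum extra distance: 12 miles, inserting C7 between A1 and Z1.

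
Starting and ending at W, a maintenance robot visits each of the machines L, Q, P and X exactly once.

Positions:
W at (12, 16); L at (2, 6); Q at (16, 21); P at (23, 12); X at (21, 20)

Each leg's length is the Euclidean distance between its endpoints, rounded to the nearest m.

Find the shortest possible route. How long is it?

55 m — the shortest possible round trip.

With 4 stops there are 4!/2 = 12 distinct round trips (a route and its reverse cost the same).
W → L → Q → P → X → W: 14+21+11+8+10 = 64
W → L → Q → X → P → W: 14+21+5+8+12 = 60
W → L → P → Q → X → W: 14+22+11+5+10 = 62
W → L → P → X → Q → W: 14+22+8+5+6 = 55
W → L → X → Q → P → W: 14+24+5+11+12 = 66
W → L → X → P → Q → W: 14+24+8+11+6 = 63
W → Q → L → P → X → W: 6+21+22+8+10 = 67
W → Q → L → X → P → W: 6+21+24+8+12 = 71
W → Q → P → L → X → W: 6+11+22+24+10 = 73
W → Q → X → L → P → W: 6+5+24+22+12 = 69
W → P → L → Q → X → W: 12+22+21+5+10 = 70
W → P → Q → L → X → W: 12+11+21+24+10 = 78
The minimum is 55.
One optimal route: W → L → P → X → Q → W (or its reverse).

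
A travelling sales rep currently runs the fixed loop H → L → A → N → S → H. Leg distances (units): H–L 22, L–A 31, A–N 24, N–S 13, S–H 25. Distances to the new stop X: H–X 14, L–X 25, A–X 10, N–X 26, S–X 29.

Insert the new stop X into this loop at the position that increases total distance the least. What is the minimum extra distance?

+4 — insert X between L and A.

Insertion cost between consecutive stops i–j is d(i,X) + d(X,j) − d(i,j):
  between H and L: 14 + 25 − 22 = 17
  between L and A: 25 + 10 − 31 = 4
  between A and N: 10 + 26 − 24 = 12
  between N and S: 26 + 29 − 13 = 42
  between S and H: 29 + 14 − 25 = 18
Cheapest insertion is between L and A, adding 4.
New total = 115 + 4 = 119.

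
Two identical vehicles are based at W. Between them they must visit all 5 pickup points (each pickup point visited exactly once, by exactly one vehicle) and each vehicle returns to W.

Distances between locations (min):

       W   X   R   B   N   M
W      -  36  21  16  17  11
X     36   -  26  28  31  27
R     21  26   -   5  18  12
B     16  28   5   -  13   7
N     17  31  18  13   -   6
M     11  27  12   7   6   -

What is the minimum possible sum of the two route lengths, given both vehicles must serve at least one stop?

Minimum combined distance: 117 min.

Try each way of splitting the stops between the two vehicles (each non-empty) and, for each split, find the best tour for each vehicle:
  {X} + {R, B, N, M}: 72 + 56 = 128
  {R} + {X, B, N, M}: 42 + 92 = 134
  {X, R} + {B, N, M}: 83 + 46 = 129
  {B} + {X, R, N, M}: 32 + 95 = 127
  {X, B} + {R, N, M}: 80 + 56 = 136
  {R, B} + {X, N, M}: 42 + 84 = 126
  … (15 splits in total)
  {X, R, B} + {N, M}: 83 + 34 = 117  ← best
Best: vehicle 1 W → X → R → B → W = 83; vehicle 2 W → N → M → W = 34; combined 117.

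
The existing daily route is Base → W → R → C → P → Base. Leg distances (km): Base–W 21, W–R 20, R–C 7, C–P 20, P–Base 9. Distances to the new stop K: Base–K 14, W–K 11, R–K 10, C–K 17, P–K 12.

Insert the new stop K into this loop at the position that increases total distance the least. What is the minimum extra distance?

Insertion cost between consecutive stops i–j is d(i,K) + d(K,j) − d(i,j):
  between Base and W: 14 + 11 − 21 = 4
  between W and R: 11 + 10 − 20 = 1
  between R and C: 10 + 17 − 7 = 20
  between C and P: 17 + 12 − 20 = 9
  between P and Base: 12 + 14 − 9 = 17
Cheapest insertion is between W and R, adding 1.
New total = 77 + 1 = 78.

Adding 1 km by placing K on the W–R leg.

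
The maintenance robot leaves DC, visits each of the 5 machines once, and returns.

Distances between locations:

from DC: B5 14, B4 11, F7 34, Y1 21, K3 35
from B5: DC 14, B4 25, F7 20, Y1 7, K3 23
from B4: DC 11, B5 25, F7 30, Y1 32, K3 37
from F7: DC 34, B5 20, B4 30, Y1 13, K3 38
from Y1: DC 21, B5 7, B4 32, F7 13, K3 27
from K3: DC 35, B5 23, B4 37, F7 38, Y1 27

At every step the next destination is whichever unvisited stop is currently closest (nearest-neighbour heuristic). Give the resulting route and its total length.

Nearest-neighbour total = 129; route DC → B4 → B5 → Y1 → F7 → K3 → DC.

DC → [B4:11 / B5:14 / Y1:21 / F7:34 / K3:35] → B4 (11)
B4 → [B5:25 / F7:30 / Y1:32 / K3:37] → B5 (25)
B5 → [Y1:7 / F7:20 / K3:23] → Y1 (7)
Y1 → [F7:13 / K3:27] → F7 (13)
F7 → [K3:38] → K3 (38)
Return K3→DC: 35.
Total = 11 + 25 + 7 + 13 + 38 + 35 = 129.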